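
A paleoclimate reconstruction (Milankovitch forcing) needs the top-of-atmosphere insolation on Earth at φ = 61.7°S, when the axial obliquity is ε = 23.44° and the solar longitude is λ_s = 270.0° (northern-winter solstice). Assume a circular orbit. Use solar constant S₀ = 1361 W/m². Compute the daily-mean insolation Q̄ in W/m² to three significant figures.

Solar declination: sin δ = sin ε · sin λ_s = sin 23.44° × sin 270.0° = -0.39779, so δ = -23.440°.
cos H₀ = −tan(-61.7°) tan(-23.440°) = -0.8052, H₀ = 2.5068 rad.
Bracket: H₀ sin φ sin δ + cos φ cos δ sin H₀ = 2.5068×-0.88048×-0.39779 + 0.47409×0.91748×0.59297 = 0.877997 + 0.257923 = 1.135920.
Q̄ = (S₀/π) × [bracket] = (1361/π) × 1.135920 = 492.1 W/m².

Q̄ ≈ 492 W/m²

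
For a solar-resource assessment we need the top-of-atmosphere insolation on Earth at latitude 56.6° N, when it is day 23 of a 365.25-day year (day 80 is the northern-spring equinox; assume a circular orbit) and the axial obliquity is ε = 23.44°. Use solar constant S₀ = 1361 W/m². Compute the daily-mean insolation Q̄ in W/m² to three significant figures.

Q̄ ≈ 69.9 W/m²

Solar longitude: λ_s = 360° × (23 − 80)/365.25 = -56.181°, i.e. -56.181° + 360° = 303.819°.
sin δ = sin 23.44° × sin 303.819° = -0.33048, so δ = -19.298°.
cos H₀ = −tan(+56.6°) tan(-19.298°) = 0.5310, H₀ = 1.0110 rad.
Bracket: H₀ sin φ sin δ + cos φ cos δ sin H₀ = 1.0110×0.83485×-0.33048 + 0.55048×0.94381×0.84735 = -0.278936 + 0.440239 = 0.161303.
Q̄ = (S₀/π) × [bracket] = (1361/π) × 0.161303 = 69.88 W/m².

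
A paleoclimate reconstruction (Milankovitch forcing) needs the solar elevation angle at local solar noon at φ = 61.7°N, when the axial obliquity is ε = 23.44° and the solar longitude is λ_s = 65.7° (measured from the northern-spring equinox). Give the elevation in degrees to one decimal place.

49.6°

Solar declination: sin δ = sin ε · sin λ_s = sin 23.44° × sin 65.7° = 0.36255, so δ = +21.257°.
At local noon the hour angle is zero, so the zenith angle equals |φ − δ| = |+61.7° − (+21.257°)| = 40.443°.
Elevation = 90° − 40.443° = 49.6°.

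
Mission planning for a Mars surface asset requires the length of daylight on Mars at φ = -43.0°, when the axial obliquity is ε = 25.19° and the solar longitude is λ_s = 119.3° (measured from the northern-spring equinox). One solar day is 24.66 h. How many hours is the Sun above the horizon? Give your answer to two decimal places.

9.33 h

Solar declination: sin δ = sin ε · sin λ_s = sin 25.19° × sin 119.3° = 0.37117, so δ = +21.788°.
cos H₀ = −tan φ · tan δ = −tan(-43.0°) × tan(+21.788°) = 0.3728, so H₀ = 1.1888 rad = 68.11°.
Daylight = 2H₀/(2π) × 24.66 h = (1.1888/π) × 24.66 = 9.33 h.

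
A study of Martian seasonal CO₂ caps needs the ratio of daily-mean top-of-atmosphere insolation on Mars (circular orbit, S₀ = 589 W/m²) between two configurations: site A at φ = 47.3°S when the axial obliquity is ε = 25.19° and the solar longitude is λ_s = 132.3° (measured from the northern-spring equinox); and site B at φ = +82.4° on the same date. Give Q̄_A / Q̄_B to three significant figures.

— Configuration A (φ=-47.3°):
Solar declination: sin δ = sin ε · sin λ_s = sin 25.19° × sin 132.3° = 0.31480, so δ = +18.349°.
cos H₀ = −tan(-47.3°) tan(+18.349°) = 0.3594, H₀ = 1.2031 rad.
Bracket: H₀ sin φ sin δ + cos φ cos δ sin H₀ = 1.2031×-0.73491×0.31480 + 0.67816×0.94916×0.93317 = -0.278337 + 0.600665 = 0.322328.
Q̄ = (S₀/π) × [bracket] = (589/π) × 0.322328 = 60.432 W/m².
— Configuration B (φ=+82.4°):
cos H₀ = −tan(+82.4°) tan(+18.349°) = -2.4857 ≤ −1 ⇒ polar day, H₀ = π.
Bracket: H₀ sin φ sin δ + cos φ cos δ sin H₀ = 3.1416×0.99122×0.31480 + 0.13226×0.94916×0.00000 = 0.980292 + 0.000000 = 0.980292.
Q̄ = (S₀/π) × [bracket] = (589/π) × 0.980292 = 183.79 W/m².
Ratio Q̄_A / Q̄_B = 60.432 / 183.79 = 0.3288.

Q̄_A / Q̄_B ≈ 0.329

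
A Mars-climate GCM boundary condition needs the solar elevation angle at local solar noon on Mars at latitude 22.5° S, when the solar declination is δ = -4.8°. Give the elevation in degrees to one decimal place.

72.3°

At local noon the hour angle is zero, so the zenith angle equals |φ − δ| = |-22.5° − (-4.800°)| = 17.700°.
Elevation = 90° − 17.700° = 72.3°.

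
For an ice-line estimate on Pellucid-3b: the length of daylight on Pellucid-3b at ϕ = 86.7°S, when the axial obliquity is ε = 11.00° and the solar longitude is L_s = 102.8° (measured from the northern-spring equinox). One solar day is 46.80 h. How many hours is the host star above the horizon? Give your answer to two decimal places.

Solar declination: sin δ = sin ε · sin L_s = sin 11.00° × sin 102.8° = 0.18607, so δ = +10.723°.
cos h₀ = −tan ϕ · tan δ = 3.2843 ≥ 1, so the host star never rises (polar night) and h₀ = 0.
Daylight = 2h₀/(2π) × 46.80 h = (0.0000/π) × 46.80 = 0.00 h.

0.00 h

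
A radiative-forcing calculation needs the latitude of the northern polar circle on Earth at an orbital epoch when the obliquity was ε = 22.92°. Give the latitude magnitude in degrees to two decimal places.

67.08°

The polar circle is the lowest latitude that experiences at least one full rotation of continuous daylight at the northern-summer solstice; it lies at |ϕ| = 90° − ε = 90° − 22.92° = 67.08°.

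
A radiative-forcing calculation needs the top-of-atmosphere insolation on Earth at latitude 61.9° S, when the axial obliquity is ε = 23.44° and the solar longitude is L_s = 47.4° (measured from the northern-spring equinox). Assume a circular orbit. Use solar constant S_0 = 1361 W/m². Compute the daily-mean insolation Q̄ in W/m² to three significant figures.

Solar declination: sin δ = sin ε · sin L_s = sin 23.44° × sin 47.4° = 0.29281, so δ = +17.026°.
cos h₀ = −tan(-61.9°) tan(+17.026°) = 0.5735, h₀ = 0.9600 rad.
Bracket: h₀ sin ϕ sin δ + cos ϕ cos δ sin h₀ = 0.9600×-0.88213×0.29281 + 0.47101×0.95617×0.81919 = -0.247965 + 0.368935 = 0.120970.
Q̄ = (S_0/π) × [bracket] = (1361/π) × 0.120970 = 52.41 W/m².

Q̄ ≈ 52.4 W/m²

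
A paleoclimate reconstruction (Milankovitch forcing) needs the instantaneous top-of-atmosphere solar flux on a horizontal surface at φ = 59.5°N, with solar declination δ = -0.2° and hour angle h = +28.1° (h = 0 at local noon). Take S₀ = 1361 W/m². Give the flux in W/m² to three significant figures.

cos θ_z = sin φ sin δ + cos φ cos δ cos h = -0.003008 + 0.447710 = 0.444702.
Flux = S₀ · cos θ_z = 1361 × 0.444702 = 605.2 W/m².

605 W/m²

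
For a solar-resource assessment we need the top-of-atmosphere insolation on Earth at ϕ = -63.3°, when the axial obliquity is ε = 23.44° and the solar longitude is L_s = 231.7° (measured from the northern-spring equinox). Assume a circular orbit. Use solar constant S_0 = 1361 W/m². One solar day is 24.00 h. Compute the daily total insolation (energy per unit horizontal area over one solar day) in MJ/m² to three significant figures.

35.9 MJ/m²

Solar declination: sin δ = sin ε · sin L_s = sin 23.44° × sin 231.7° = -0.31218, so δ = -18.190°.
cos h₀ = −tan(-63.3°) tan(-18.190°) = -0.6533, h₀ = 2.2828 rad.
Bracket: h₀ sin ϕ sin δ + cos ϕ cos δ sin h₀ = 2.2828×-0.89337×-0.31218 + 0.44932×0.95002×0.75706 = 0.636655 + 0.323161 = 0.959816.
Q̄ = (S_0/π) × [bracket] = (1361/π) × 0.959816 = 415.81 W/m².
Daily total = Q̄ × 24.00 h × 3600 s/h = 415.81 × 24.00 × 3600 / 10⁶ = 35.93 MJ/m².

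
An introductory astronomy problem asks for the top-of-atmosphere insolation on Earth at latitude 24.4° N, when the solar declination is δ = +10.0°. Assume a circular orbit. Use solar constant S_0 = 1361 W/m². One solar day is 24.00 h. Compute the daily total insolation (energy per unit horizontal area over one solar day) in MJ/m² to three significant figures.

37.9 MJ/m²

cos h₀ = −tan(+24.4°) tan(+10.000°) = -0.0800, h₀ = 1.6509 rad.
Bracket: h₀ sin ϕ sin δ + cos ϕ cos δ sin h₀ = 1.6509×0.41310×0.17365 + 0.91068×0.98481×0.99680 = 0.118427 + 0.893977 = 1.012404.
Q̄ = (S_0/π) × [bracket] = (1361/π) × 1.012404 = 438.59 W/m².
Daily total = Q̄ × 24.00 h × 3600 s/h = 438.59 × 24.00 × 3600 / 10⁶ = 37.89 MJ/m².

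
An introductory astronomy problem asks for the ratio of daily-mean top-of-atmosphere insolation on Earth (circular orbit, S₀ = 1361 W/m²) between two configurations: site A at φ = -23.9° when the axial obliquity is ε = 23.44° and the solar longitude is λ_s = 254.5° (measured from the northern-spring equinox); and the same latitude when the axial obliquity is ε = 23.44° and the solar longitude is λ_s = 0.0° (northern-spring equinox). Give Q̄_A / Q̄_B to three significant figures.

Q̄_A / Q̄_B ≈ 1.21

— Configuration A (φ=-23.9°):
Solar declination: sin δ = sin ε · sin λ_s = sin 23.44° × sin 254.5° = -0.38332, so δ = -22.540°.
cos H₀ = −tan(-23.9°) tan(-22.540°) = -0.1839, H₀ = 1.7558 rad.
Bracket: H₀ sin φ sin δ + cos φ cos δ sin H₀ = 1.7558×-0.40514×-0.38332 + 0.91425×0.92362×0.98294 = 0.272673 + 0.830014 = 1.102687.
Q̄ = (S₀/π) × [bracket] = (1361/π) × 1.102687 = 477.71 W/m².
— Configuration B (φ=-23.9°):
Solar declination: sin δ = sin ε · sin λ_s = sin 23.44° × sin 0.0° = 0.00000, so δ = +0.000°.
cos H₀ = −tan(-23.9°) tan(+0.000°) = 0.0000, H₀ = 1.5708 rad.
Bracket: H₀ sin φ sin δ + cos φ cos δ sin H₀ = 1.5708×-0.40514×0.00000 + 0.91425×1.00000×1.00000 = -0.000000 + 0.914250 = 0.914250.
Q̄ = (S₀/π) × [bracket] = (1361/π) × 0.914250 = 396.07 W/m².
Ratio Q̄_A / Q̄_B = 477.71 / 396.07 = 1.206.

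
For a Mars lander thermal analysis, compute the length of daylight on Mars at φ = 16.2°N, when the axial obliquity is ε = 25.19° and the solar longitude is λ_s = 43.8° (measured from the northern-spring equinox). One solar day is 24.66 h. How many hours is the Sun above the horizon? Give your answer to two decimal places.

13.03 h

Solar declination: sin δ = sin ε · sin λ_s = sin 25.19° × sin 43.8° = 0.29459, so δ = +17.133°.
cos H₀ = −tan φ · tan δ = −tan(+16.2°) × tan(+17.133°) = -0.0896, so H₀ = 1.6605 rad = 95.14°.
Daylight = 2H₀/(2π) × 24.66 h = (1.6605/π) × 24.66 = 13.03 h.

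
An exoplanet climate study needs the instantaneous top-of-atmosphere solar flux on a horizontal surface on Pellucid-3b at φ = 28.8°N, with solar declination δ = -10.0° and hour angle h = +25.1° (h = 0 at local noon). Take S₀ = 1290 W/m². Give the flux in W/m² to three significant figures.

cos θ_z = sin φ sin δ + cos φ cos δ cos h = -0.083656 + 0.781500 = 0.697844.
Flux = S₀ · cos θ_z = 1290 × 0.697844 = 900.2 W/m².

900 W/m²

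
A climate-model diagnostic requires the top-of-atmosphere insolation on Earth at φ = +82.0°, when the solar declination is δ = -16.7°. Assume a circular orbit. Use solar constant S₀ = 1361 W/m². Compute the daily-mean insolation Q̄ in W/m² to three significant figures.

Q̄ ≈ 0.00 W/m²

cos H₀ = −tan(+82.0°) tan(-16.700°) = 2.1347 ≥ 1 ⇒ polar night, H₀ = 0 and Q̄ = 0.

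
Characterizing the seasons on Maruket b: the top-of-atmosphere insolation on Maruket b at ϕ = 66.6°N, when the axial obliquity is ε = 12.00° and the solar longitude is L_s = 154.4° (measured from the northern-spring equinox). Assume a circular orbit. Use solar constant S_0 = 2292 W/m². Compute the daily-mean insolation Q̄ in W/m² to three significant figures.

Q̄ ≈ 389 W/m²

Solar declination: sin δ = sin ε · sin L_s = sin 12.00° × sin 154.4° = 0.08984, so δ = +5.154°.
cos h₀ = −tan(+66.6°) tan(+5.154°) = -0.2084, h₀ = 1.7808 rad.
Bracket: h₀ sin ϕ sin δ + cos ϕ cos δ sin h₀ = 1.7808×0.91775×0.08984 + 0.39715×0.99596×0.97803 = 0.146828 + 0.386855 = 0.533683.
Q̄ = (S_0/π) × [bracket] = (2292/π) × 0.533683 = 389.4 W/m².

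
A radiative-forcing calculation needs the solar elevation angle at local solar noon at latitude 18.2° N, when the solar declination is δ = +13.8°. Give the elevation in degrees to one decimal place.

85.6°

At local noon the hour angle is zero, so the zenith angle equals |ϕ − δ| = |+18.2° − (+13.800°)| = 4.400°.
Elevation = 90° − 4.400° = 85.6°.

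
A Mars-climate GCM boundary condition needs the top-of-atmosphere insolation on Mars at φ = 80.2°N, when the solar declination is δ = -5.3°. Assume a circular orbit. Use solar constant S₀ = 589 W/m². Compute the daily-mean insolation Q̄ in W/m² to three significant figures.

Q̄ ≈ 9.67 W/m²

cos H₀ = −tan(+80.2°) tan(-5.300°) = 0.5371, H₀ = 1.0038 rad.
Bracket: H₀ sin φ sin δ + cos φ cos δ sin H₀ = 1.0038×0.98541×-0.09237 + 0.17021×0.99572×0.84354 = -0.091368 + 0.142964 = 0.051596.
Q̄ = (S₀/π) × [bracket] = (589/π) × 0.051596 = 9.673 W/m².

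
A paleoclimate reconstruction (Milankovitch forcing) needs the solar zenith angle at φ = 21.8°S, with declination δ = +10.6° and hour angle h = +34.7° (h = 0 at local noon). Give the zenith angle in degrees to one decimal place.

cos θ_z = sin φ sin δ + cos φ cos δ cos h = -0.068314 + 0.750323 = 0.682009.
θ_z = arccos(0.682009) = 47.0°.

θ_z = 47.0°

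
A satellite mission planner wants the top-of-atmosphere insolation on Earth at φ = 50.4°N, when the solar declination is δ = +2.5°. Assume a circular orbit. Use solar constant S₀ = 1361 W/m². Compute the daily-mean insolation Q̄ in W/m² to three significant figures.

cos H₀ = −tan(+50.4°) tan(+2.500°) = -0.0528, H₀ = 1.6236 rad.
Bracket: H₀ sin φ sin δ + cos φ cos δ sin H₀ = 1.6236×0.77051×0.04362 + 0.63742×0.99905×0.99861 = 0.054569 + 0.635929 = 0.690498.
Q̄ = (S₀/π) × [bracket] = (1361/π) × 0.690498 = 299.1 W/m².

Q̄ ≈ 299 W/m²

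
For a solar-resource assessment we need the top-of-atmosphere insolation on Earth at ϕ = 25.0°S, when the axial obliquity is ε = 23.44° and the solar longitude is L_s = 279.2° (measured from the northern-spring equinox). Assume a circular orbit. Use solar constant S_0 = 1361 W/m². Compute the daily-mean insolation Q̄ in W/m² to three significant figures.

Q̄ ≈ 481 W/m²

Solar declination: sin δ = sin ε · sin L_s = sin 23.44° × sin 279.2° = -0.39267, so δ = -23.121°.
cos h₀ = −tan(-25.0°) tan(-23.121°) = -0.1991, h₀ = 1.7712 rad.
Bracket: h₀ sin ϕ sin δ + cos ϕ cos δ sin h₀ = 1.7712×-0.42262×-0.39267 + 0.90631×0.91968×0.97998 = 0.293931 + 0.816828 = 1.110759.
Q̄ = (S_0/π) × [bracket] = (1361/π) × 1.110759 = 481.2 W/m².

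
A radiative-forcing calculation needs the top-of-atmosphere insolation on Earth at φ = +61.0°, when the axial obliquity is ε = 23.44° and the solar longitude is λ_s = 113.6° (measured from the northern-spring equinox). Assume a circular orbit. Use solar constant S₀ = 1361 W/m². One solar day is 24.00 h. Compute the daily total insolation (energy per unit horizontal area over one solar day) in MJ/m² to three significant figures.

Solar declination: sin δ = sin ε · sin λ_s = sin 23.44° × sin 113.6° = 0.36452, so δ = +21.378°.
cos H₀ = −tan(+61.0°) tan(+21.378°) = -0.7062, H₀ = 2.3549 rad.
Bracket: H₀ sin φ sin δ + cos φ cos δ sin H₀ = 2.3549×0.87462×0.36452 + 0.48481×0.93120×0.70801 = 0.750781 + 0.319635 = 1.070416.
Q̄ = (S₀/π) × [bracket] = (1361/π) × 1.070416 = 463.73 W/m².
Daily total = Q̄ × 24.00 h × 3600 s/h = 463.73 × 24.00 × 3600 / 10⁶ = 40.07 MJ/m².

40.1 MJ/m²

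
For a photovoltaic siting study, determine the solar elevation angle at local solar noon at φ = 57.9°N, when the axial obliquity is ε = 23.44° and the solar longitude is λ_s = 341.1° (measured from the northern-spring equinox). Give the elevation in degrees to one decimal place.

24.7°

Solar declination: sin δ = sin ε · sin λ_s = sin 23.44° × sin 341.1° = -0.12885, so δ = -7.403°.
At local noon the hour angle is zero, so the zenith angle equals |φ − δ| = |+57.9° − (-7.403°)| = 65.303°.
Elevation = 90° − 65.303° = 24.7°.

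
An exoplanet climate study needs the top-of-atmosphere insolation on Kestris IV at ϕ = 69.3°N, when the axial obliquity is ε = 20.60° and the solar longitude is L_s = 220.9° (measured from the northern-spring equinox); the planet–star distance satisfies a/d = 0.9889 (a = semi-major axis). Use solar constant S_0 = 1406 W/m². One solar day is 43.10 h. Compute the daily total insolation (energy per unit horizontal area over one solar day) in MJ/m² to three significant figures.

Solar declination: sin δ = sin ε · sin L_s = sin 20.60° × sin 220.9° = -0.23037, so δ = -13.319°.
cos h₀ = −tan(+69.3°) tan(-13.319°) = 0.6265, h₀ = 0.8938 rad.
Bracket: h₀ sin ϕ sin δ + cos ϕ cos δ sin h₀ = 0.8938×0.93544×-0.23037 + 0.35347×0.97310×0.77943 = -0.192611 + 0.268094 = 0.075483.
Inverse-square distance factor (a/d)² = 0.9889² = 0.977923.
Q̄ = (S_0/π) × 0.977923 × [bracket] = (1406/π) × 0.977923 × 0.075483 = 33.036 W/m².
Daily total = Q̄ × 43.10 h × 3600 s/h = 33.036 × 43.10 × 3600 / 10⁶ = 5.126 MJ/m².

5.13 MJ/m²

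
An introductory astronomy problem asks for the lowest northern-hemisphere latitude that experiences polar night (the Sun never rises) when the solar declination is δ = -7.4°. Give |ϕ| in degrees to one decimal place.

Polar night requires cos h₀ = −tan ϕ tan δ ≥ 1, i.e. tan ϕ tan δ ≤ −1.
The boundary is |tan ϕ| · |tan δ| = 1, so |ϕ| = 90° − |δ| = 90° − 7.4° = 82.6° in the northern hemisphere.

|ϕ| = 82.6°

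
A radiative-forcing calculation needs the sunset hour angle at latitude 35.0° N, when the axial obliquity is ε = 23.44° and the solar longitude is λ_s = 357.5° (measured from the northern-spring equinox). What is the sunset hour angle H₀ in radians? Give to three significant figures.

H₀ = 1.56 rad

Solar declination: sin δ = sin ε · sin λ_s = sin 23.44° × sin 357.5° = -0.01735, so δ = -0.994°.
cos H₀ = −tan φ · tan δ = −tan(+35.0°) × tan(-0.994°) = 0.0122, so H₀ = 1.5586 rad = 89.30°.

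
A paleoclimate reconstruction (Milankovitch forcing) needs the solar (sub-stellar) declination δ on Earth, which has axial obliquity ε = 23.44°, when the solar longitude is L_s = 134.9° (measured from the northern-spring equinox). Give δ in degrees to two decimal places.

δ = +16.37°

sin δ = sin ε · sin L_s = sin 23.44° × sin 134.9° = 0.281769.
δ = arcsin(0.281769) = +16.37°.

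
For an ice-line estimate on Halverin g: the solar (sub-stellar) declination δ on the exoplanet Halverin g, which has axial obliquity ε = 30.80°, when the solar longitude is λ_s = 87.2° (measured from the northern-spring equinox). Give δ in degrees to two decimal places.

δ = +30.76°

sin δ = sin ε · sin λ_s = sin 30.80° × sin 87.2° = 0.511432.
δ = arcsin(0.511432) = +30.76°.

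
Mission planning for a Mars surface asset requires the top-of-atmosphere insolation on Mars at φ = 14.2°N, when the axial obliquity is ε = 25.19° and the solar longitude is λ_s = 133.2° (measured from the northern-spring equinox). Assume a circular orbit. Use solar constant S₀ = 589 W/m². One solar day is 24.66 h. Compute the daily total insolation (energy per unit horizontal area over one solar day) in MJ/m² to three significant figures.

17.4 MJ/m²

Solar declination: sin δ = sin ε · sin λ_s = sin 25.19° × sin 133.2° = 0.31026, so δ = +18.075°.
cos H₀ = −tan(+14.2°) tan(+18.075°) = -0.0826, H₀ = 1.6535 rad.
Bracket: H₀ sin φ sin δ + cos φ cos δ sin H₀ = 1.6535×0.24531×0.31026 + 0.96945×0.95065×0.99658 = 0.125848 + 0.918456 = 1.044304.
Q̄ = (S₀/π) × [bracket] = (589/π) × 1.044304 = 195.79 W/m².
Daily total = Q̄ × 24.66 h × 3600 s/h = 195.79 × 24.66 × 3600 / 10⁶ = 17.38 MJ/m².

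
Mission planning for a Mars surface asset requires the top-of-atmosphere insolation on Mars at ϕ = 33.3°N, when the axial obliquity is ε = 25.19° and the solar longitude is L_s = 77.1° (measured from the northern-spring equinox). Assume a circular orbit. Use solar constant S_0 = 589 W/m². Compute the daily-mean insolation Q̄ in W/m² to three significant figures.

Solar declination: sin δ = sin ε · sin L_s = sin 25.19° × sin 77.1° = 0.41488, so δ = +24.512°.
cos h₀ = −tan(+33.3°) tan(+24.512°) = -0.2995, h₀ = 1.8750 rad.
Bracket: h₀ sin ϕ sin δ + cos ϕ cos δ sin h₀ = 1.8750×0.54902×0.41488 + 0.83581×0.90988×0.95409 = 0.427083 + 0.725573 = 1.152656.
Q̄ = (S_0/π) × [bracket] = (589/π) × 1.152656 = 216.1 W/m².

Q̄ ≈ 216 W/m²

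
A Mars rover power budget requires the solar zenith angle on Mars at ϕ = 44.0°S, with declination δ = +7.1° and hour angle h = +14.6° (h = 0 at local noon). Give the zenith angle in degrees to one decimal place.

cos θ_z = sin ϕ sin δ + cos ϕ cos δ cos h = -0.085861 + 0.690774 = 0.604913.
θ_z = arccos(0.604913) = 52.8°.

θ_z = 52.8°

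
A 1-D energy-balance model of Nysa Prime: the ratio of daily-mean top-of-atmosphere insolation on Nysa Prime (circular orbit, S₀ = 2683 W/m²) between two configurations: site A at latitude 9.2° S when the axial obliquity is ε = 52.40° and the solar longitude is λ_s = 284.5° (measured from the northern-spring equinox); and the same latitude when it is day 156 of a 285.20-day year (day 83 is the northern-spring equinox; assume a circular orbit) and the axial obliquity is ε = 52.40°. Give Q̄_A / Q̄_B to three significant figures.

Q̄_A / Q̄_B ≈ 2.01

— Configuration A (φ=-9.2°):
Solar declination: sin δ = sin ε · sin λ_s = sin 52.40° × sin 284.5° = -0.76705, so δ = -50.090°.
cos H₀ = −tan(-9.2°) tan(-50.090°) = -0.1936, H₀ = 1.7657 rad.
Bracket: H₀ sin φ sin δ + cos φ cos δ sin H₀ = 1.7657×-0.15988×-0.76705 + 0.98714×0.64158×0.98107 = 0.216538 + 0.621340 = 0.837878.
Q̄ = (S₀/π) × [bracket] = (2683/π) × 0.837878 = 715.57 W/m².
— Configuration B (φ=-9.2°):
Solar longitude: λ_s = 360° × (156 − 83)/285.20 = 92.146°.
sin δ = sin 52.40° × sin 92.146° = 0.79173, so δ = +52.348°.
cos H₀ = −tan(-9.2°) tan(+52.348°) = 0.2099, H₀ = 1.3593 rad.
Bracket: H₀ sin φ sin δ + cos φ cos δ sin H₀ = 1.3593×-0.15988×0.79173 + 0.98714×0.61087×0.97772 = -0.172063 + 0.589579 = 0.417516.
Q̄ = (S₀/π) × [bracket] = (2683/π) × 0.417516 = 356.57 W/m².
Ratio Q̄_A / Q̄_B = 715.57 / 356.57 = 2.007.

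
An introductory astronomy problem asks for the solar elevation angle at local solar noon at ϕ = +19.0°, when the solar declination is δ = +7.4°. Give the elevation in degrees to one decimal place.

78.4°

At local noon the hour angle is zero, so the zenith angle equals |ϕ − δ| = |+19.0° − (+7.400°)| = 11.600°.
Elevation = 90° − 11.600° = 78.4°.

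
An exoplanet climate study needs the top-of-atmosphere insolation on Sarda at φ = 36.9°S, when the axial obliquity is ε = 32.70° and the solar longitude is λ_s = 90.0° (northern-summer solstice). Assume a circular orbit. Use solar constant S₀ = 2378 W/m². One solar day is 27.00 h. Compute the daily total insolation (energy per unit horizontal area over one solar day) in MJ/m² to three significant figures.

Solar declination: sin δ = sin ε · sin λ_s = sin 32.70° × sin 90.0° = 0.54024, so δ = +32.700°.
cos H₀ = −tan(-36.9°) tan(+32.700°) = 0.4820, H₀ = 1.0678 rad.
Bracket: H₀ sin φ sin δ + cos φ cos δ sin H₀ = 1.0678×-0.60042×0.54024 + 0.79968×0.84151×0.87616 = -0.346363 + 0.589602 = 0.243239.
Q̄ = (S₀/π) × [bracket] = (2378/π) × 0.243239 = 184.12 W/m².
Daily total = Q̄ × 27.00 h × 3600 s/h = 184.12 × 27.00 × 3600 / 10⁶ = 17.90 MJ/m².

17.9 MJ/m²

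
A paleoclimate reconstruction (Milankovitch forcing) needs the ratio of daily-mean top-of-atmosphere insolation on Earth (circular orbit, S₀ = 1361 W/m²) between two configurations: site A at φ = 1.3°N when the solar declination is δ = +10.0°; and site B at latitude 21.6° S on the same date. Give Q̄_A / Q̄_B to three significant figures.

Q̄_A / Q̄_B ≈ 1.21

— Configuration A (φ=+1.3°):
cos H₀ = −tan(+1.3°) tan(+10.000°) = -0.0040, H₀ = 1.5748 rad.
Bracket: H₀ sin φ sin δ + cos φ cos δ sin H₀ = 1.5748×0.02269×0.17365 + 0.99974×0.98481×0.99999 = 0.006205 + 0.984544 = 0.990749.
Q̄ = (S₀/π) × [bracket] = (1361/π) × 0.990749 = 429.21 W/m².
— Configuration B (φ=-21.6°):
cos H₀ = −tan(-21.6°) tan(+10.000°) = 0.0698, H₀ = 1.5009 rad.
Bracket: H₀ sin φ sin δ + cos φ cos δ sin H₀ = 1.5009×-0.36812×0.17365 + 0.92978×0.98481×0.99756 = -0.095944 + 0.913422 = 0.817478.
Q̄ = (S₀/π) × [bracket] = (1361/π) × 0.817478 = 354.15 W/m².
Ratio Q̄_A / Q̄_B = 429.21 / 354.15 = 1.212.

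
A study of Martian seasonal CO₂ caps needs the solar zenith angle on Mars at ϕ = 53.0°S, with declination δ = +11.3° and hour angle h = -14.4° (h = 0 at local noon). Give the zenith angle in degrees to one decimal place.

θ_z = 65.5°

cos θ_z = sin ϕ sin δ + cos ϕ cos δ cos h = -0.156490 + 0.571608 = 0.415118.
θ_z = arccos(0.415118) = 65.5°.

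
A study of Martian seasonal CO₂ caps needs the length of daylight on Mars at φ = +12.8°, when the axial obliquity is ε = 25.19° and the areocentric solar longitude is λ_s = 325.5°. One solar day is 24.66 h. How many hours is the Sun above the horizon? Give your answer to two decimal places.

sin δ = sin 25.19° × sin 325.5° = -0.24107, so δ = -13.950°.
cos H₀ = −tan φ · tan δ = −tan(+12.8°) × tan(-13.950°) = 0.0564, so H₀ = 1.5143 rad = 86.76°.
Daylight = 2H₀/(2π) × 24.66 h = (1.5143/π) × 24.66 = 11.89 h.

11.89 h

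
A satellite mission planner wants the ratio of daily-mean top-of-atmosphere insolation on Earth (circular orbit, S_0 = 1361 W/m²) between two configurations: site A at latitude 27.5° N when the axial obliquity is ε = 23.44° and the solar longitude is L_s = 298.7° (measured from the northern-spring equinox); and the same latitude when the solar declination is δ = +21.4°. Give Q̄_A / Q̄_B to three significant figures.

Q̄_A / Q̄_B ≈ 0.536

— Configuration A (ϕ=+27.5°):
Solar declination: sin δ = sin ε · sin L_s = sin 23.44° × sin 298.7° = -0.34892, so δ = -20.421°.
cos h₀ = −tan(+27.5°) tan(-20.421°) = 0.1938, h₀ = 1.3757 rad.
Bracket: h₀ sin ϕ sin δ + cos ϕ cos δ sin h₀ = 1.3757×0.46175×-0.34892 + 0.88701×0.93715×0.98104 = -0.221644 + 0.815501 = 0.593857.
Q̄ = (S_0/π) × [bracket] = (1361/π) × 0.593857 = 257.27 W/m².
— Configuration B (ϕ=+27.5°):
cos h₀ = −tan(+27.5°) tan(+21.400°) = -0.2040, h₀ = 1.7762 rad.
Bracket: h₀ sin ϕ sin δ + cos ϕ cos δ sin h₀ = 1.7762×0.46175×0.36488 + 0.88701×0.93106×0.97897 = 0.299260 + 0.808492 = 1.107752.
Q̄ = (S_0/π) × [bracket] = (1361/π) × 1.107752 = 479.90 W/m².
Ratio Q̄_A / Q̄_B = 257.27 / 479.90 = 0.5361.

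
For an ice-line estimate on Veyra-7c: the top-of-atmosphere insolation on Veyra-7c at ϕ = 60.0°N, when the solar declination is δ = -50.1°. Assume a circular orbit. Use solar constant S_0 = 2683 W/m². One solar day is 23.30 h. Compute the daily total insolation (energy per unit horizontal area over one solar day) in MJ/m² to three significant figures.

cos h₀ = −tan(+60.0°) tan(-50.100°) = 2.0715 ≥ 1 ⇒ polar night, h₀ = 0 and Q̄ = 0.
Daily total = Q̄ × 23.30 h × 3600 s/h = 0.00 MJ/m².

0.00 MJ/m²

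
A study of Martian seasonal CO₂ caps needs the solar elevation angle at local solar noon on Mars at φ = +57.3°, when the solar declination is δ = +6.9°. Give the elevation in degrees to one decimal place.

39.6°

At local noon the hour angle is zero, so the zenith angle equals |φ − δ| = |+57.3° − (+6.900°)| = 50.400°.
Elevation = 90° − 50.400° = 39.6°.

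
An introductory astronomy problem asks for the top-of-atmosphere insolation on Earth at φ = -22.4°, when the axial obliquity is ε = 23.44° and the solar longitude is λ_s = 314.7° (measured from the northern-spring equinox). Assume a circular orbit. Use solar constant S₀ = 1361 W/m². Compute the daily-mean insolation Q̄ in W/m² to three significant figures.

Q̄ ≈ 460 W/m²

Solar declination: sin δ = sin ε · sin λ_s = sin 23.44° × sin 314.7° = -0.28275, so δ = -16.424°.
cos H₀ = −tan(-22.4°) tan(-16.424°) = -0.1215, H₀ = 1.6926 rad.
Bracket: H₀ sin φ sin δ + cos φ cos δ sin H₀ = 1.6926×-0.38107×-0.28275 + 0.92455×0.95919×0.99259 = 0.182373 + 0.880248 = 1.062621.
Q̄ = (S₀/π) × [bracket] = (1361/π) × 1.062621 = 460.3 W/m².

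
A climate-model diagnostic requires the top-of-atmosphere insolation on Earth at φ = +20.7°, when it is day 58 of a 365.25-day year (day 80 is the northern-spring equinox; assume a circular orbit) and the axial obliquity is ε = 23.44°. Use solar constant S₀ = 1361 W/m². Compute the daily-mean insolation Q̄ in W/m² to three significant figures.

Q̄ ≈ 366 W/m²

Solar longitude: λ_s = 360° × (58 − 80)/365.25 = -21.684°, i.e. -21.684° + 360° = 338.316°.
sin δ = sin 23.44° × sin 338.316° = -0.14698, so δ = -8.452°.
cos H₀ = −tan(+20.7°) tan(-8.452°) = 0.0561, H₀ = 1.5146 rad.
Bracket: H₀ sin φ sin δ + cos φ cos δ sin H₀ = 1.5146×0.35347×-0.14698 + 0.93544×0.98914×0.99842 = -0.078688 + 0.923819 = 0.845131.
Q̄ = (S₀/π) × [bracket] = (1361/π) × 0.845131 = 366.1 W/m².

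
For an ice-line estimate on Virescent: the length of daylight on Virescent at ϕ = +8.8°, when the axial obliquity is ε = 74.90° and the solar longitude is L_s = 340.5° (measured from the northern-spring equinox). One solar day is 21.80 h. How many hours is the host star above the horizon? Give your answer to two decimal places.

10.53 h

Solar declination: sin δ = sin ε · sin L_s = sin 74.90° × sin 340.5° = -0.32228, so δ = -18.801°.
cos h₀ = −tan ϕ · tan δ = −tan(+8.8°) × tan(-18.801°) = 0.0527, so h₀ = 1.5181 rad = 86.98°.
Daylight = 2h₀/(2π) × 21.80 h = (1.5181/π) × 21.80 = 10.53 h.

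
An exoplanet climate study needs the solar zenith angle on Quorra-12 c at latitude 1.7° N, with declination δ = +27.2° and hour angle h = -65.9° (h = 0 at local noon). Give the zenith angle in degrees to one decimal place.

θ_z = 67.9°

cos θ_z = sin φ sin δ + cos φ cos δ cos h = 0.013560 + 0.363016 = 0.376576.
θ_z = arccos(0.376576) = 67.9°.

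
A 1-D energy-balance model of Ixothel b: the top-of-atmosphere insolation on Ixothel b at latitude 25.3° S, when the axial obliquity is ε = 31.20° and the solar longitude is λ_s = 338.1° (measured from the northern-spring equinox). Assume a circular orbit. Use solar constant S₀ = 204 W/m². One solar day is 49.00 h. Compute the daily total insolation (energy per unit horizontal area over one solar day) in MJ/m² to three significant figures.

Solar declination: sin δ = sin ε · sin λ_s = sin 31.20° × sin 338.1° = -0.19322, so δ = -11.141°.
cos H₀ = −tan(-25.3°) tan(-11.141°) = -0.0931, H₀ = 1.6640 rad.
Bracket: H₀ sin φ sin δ + cos φ cos δ sin H₀ = 1.6640×-0.42736×-0.19322 + 0.90408×0.98116×0.99566 = 0.137404 + 0.883197 = 1.020601.
Q̄ = (S₀/π) × [bracket] = (204/π) × 1.020601 = 66.273 W/m².
Daily total = Q̄ × 49.00 h × 3600 s/h = 66.273 × 49.00 × 3600 / 10⁶ = 11.69 MJ/m².

11.7 MJ/m²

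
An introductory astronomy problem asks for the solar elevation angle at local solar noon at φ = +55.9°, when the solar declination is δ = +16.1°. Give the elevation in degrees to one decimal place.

50.2°

At local noon the hour angle is zero, so the zenith angle equals |φ − δ| = |+55.9° − (+16.100°)| = 39.800°.
Elevation = 90° − 39.800° = 50.2°.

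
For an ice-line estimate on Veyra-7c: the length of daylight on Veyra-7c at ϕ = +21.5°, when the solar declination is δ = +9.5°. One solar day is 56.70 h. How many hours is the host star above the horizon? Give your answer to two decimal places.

29.54 h

cos h₀ = −tan ϕ · tan δ = −tan(+21.5°) × tan(+9.500°) = -0.0659, so h₀ = 1.6368 rad = 93.78°.
Daylight = 2h₀/(2π) × 56.70 h = (1.6368/π) × 56.70 = 29.54 h.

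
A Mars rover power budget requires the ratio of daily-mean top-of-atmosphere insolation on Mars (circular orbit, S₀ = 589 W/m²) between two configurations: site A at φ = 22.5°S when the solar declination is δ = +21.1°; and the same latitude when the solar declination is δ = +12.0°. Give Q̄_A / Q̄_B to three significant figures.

Q̄_A / Q̄_B ≈ 0.839

— Configuration A (φ=-22.5°):
cos H₀ = −tan(-22.5°) tan(+21.100°) = 0.1598, H₀ = 1.4103 rad.
Bracket: H₀ sin φ sin δ + cos φ cos δ sin H₀ = 1.4103×-0.38268×0.36000 + 0.92388×0.93295×0.98714 = -0.194290 + 0.850849 = 0.656559.
Q̄ = (S₀/π) × [bracket] = (589/π) × 0.656559 = 123.09 W/m².
— Configuration B (φ=-22.5°):
cos H₀ = −tan(-22.5°) tan(+12.000°) = 0.0880, H₀ = 1.4826 rad.
Bracket: H₀ sin φ sin δ + cos φ cos δ sin H₀ = 1.4826×-0.38268×0.20791 + 0.92388×0.97815×0.99612 = -0.117960 + 0.900187 = 0.782227.
Q̄ = (S₀/π) × [bracket] = (589/π) × 0.782227 = 146.66 W/m².
Ratio Q̄_A / Q̄_B = 123.09 / 146.66 = 0.8393.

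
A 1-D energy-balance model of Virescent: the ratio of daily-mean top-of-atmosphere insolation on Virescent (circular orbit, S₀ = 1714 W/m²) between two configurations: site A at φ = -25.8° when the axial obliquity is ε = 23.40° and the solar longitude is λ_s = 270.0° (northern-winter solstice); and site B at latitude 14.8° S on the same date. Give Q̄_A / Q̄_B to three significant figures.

— Configuration A (φ=-25.8°):
Solar declination: sin δ = sin ε · sin λ_s = sin 23.40° × sin 270.0° = -0.39715, so δ = -23.400°.
cos H₀ = −tan(-25.8°) tan(-23.400°) = -0.2092, H₀ = 1.7815 rad.
Bracket: H₀ sin φ sin δ + cos φ cos δ sin H₀ = 1.7815×-0.43523×-0.39715 + 0.90032×0.91775×0.97787 = 0.307935 + 0.807983 = 1.115918.
Q̄ = (S₀/π) × [bracket] = (1714/π) × 1.115918 = 608.83 W/m².
— Configuration B (φ=-14.8°):
cos H₀ = −tan(-14.8°) tan(-23.400°) = -0.1143, H₀ = 1.6854 rad.
Bracket: H₀ sin φ sin δ + cos φ cos δ sin H₀ = 1.6854×-0.25545×-0.39715 + 0.96682×0.91775×0.99344 = 0.170987 + 0.881478 = 1.052465.
Q̄ = (S₀/π) × [bracket] = (1714/π) × 1.052465 = 574.21 W/m².
Ratio Q̄_A / Q̄_B = 608.83 / 574.21 = 1.060.

Q̄_A / Q̄_B ≈ 1.06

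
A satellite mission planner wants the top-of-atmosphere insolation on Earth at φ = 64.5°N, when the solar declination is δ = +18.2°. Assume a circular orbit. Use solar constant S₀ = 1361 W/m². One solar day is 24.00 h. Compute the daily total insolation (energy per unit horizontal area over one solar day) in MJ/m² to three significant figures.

35.7 MJ/m²

cos H₀ = −tan(+64.5°) tan(+18.200°) = -0.6893, H₀ = 2.3313 rad.
Bracket: H₀ sin φ sin δ + cos φ cos δ sin H₀ = 2.3313×0.90259×0.31233 + 0.43051×0.94997×0.72447 = 0.657207 + 0.296288 = 0.953495.
Q̄ = (S₀/π) × [bracket] = (1361/π) × 0.953495 = 413.07 W/m².
Daily total = Q̄ × 24.00 h × 3600 s/h = 413.07 × 24.00 × 3600 / 10⁶ = 35.69 MJ/m².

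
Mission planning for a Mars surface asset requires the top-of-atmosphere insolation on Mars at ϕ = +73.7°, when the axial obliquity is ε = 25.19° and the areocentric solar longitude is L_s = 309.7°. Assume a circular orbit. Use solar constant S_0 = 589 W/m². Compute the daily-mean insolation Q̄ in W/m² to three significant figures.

sin δ = sin 25.19° × sin 309.7° = -0.32747, so δ = -19.115°.
cos h₀ = −tan(+73.7°) tan(-19.115°) = 1.1852 ≥ 1 ⇒ polar night, h₀ = 0 and Q̄ = 0.

Q̄ ≈ 0.00 W/m²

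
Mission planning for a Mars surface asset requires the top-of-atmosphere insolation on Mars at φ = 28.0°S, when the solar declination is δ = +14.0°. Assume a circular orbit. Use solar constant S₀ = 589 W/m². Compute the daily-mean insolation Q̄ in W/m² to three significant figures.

cos H₀ = −tan(-28.0°) tan(+14.000°) = 0.1326, H₀ = 1.4378 rad.
Bracket: H₀ sin φ sin δ + cos φ cos δ sin H₀ = 1.4378×-0.46947×0.24192 + 0.88295×0.97030×0.99117 = -0.163297 + 0.849161 = 0.685864.
Q̄ = (S₀/π) × [bracket] = (589/π) × 0.685864 = 128.6 W/m².

Q̄ ≈ 129 W/m²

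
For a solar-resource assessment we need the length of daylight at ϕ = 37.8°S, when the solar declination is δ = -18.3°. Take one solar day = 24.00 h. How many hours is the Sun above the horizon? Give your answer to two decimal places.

cos h₀ = −tan ϕ · tan δ = −tan(-37.8°) × tan(-18.300°) = -0.2565, so h₀ = 1.8302 rad = 104.86°.
Daylight = 2h₀/(2π) × 24.00 h = (1.8302/π) × 24.00 = 13.98 h.

13.98 h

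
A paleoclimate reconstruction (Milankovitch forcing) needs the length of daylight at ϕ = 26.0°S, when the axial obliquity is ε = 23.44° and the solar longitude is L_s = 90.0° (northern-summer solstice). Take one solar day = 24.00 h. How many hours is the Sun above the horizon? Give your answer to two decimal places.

10.37 h

Solar declination: sin δ = sin ε · sin L_s = sin 23.44° × sin 90.0° = 0.39779, so δ = +23.440°.
cos h₀ = −tan ϕ · tan δ = −tan(-26.0°) × tan(+23.440°) = 0.2115, so h₀ = 1.3577 rad = 77.79°.
Daylight = 2h₀/(2π) × 24.00 h = (1.3577/π) × 24.00 = 10.37 h.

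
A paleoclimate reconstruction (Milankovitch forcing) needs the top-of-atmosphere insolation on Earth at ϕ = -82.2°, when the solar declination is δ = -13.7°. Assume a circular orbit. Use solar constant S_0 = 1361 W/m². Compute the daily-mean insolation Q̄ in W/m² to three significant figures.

cos h₀ = −tan(-82.2°) tan(-13.700°) = -1.7796 ≤ −1 ⇒ polar day, h₀ = π.
Bracket: h₀ sin ϕ sin δ + cos ϕ cos δ sin h₀ = 3.1416×-0.99075×-0.23684 + 0.13572×0.97155×0.00000 = 0.737174 + 0.000000 = 0.737174.
Q̄ = (S_0/π) × [bracket] = (1361/π) × 0.737174 = 319.4 W/m².

Q̄ ≈ 319 W/m²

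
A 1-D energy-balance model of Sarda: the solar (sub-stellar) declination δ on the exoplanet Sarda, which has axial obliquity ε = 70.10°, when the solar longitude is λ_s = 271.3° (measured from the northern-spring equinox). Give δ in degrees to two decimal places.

sin δ = sin ε · sin λ_s = sin 70.10° × sin 271.3° = -0.940046.
δ = arcsin(-0.940046) = -70.06°.

δ = -70.06°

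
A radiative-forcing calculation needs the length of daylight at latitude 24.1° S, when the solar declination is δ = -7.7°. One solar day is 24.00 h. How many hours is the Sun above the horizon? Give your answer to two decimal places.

cos h₀ = −tan ϕ · tan δ = −tan(-24.1°) × tan(-7.700°) = -0.0605, so h₀ = 1.6313 rad = 93.47°.
Daylight = 2h₀/(2π) × 24.00 h = (1.6313/π) × 24.00 = 12.46 h.

12.46 h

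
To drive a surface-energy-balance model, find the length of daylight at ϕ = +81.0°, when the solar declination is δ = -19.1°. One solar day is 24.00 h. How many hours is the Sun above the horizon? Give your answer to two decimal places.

cos h₀ = −tan ϕ · tan δ = 2.1863 ≥ 1, so the Sun never rises (polar night) and h₀ = 0.
Daylight = 2h₀/(2π) × 24.00 h = (0.0000/π) × 24.00 = 0.00 h.

0.00 h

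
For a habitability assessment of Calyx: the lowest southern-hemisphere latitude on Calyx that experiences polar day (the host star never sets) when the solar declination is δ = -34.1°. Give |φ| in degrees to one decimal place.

Polar day requires cos H₀ = −tan φ tan δ ≤ −1, i.e. tan φ tan δ ≥ 1.
The boundary is |tan φ| · |tan δ| = 1, so |φ| = 90° − |δ| = 90° − 34.1° = 55.9° in the southern hemisphere.

|φ| = 55.9°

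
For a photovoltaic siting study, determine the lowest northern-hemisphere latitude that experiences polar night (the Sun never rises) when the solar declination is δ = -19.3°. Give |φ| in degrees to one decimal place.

|φ| = 70.7°

Polar night requires cos H₀ = −tan φ tan δ ≥ 1, i.e. tan φ tan δ ≤ −1.
The boundary is |tan φ| · |tan δ| = 1, so |φ| = 90° − |δ| = 90° − 19.3° = 70.7° in the northern hemisphere.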